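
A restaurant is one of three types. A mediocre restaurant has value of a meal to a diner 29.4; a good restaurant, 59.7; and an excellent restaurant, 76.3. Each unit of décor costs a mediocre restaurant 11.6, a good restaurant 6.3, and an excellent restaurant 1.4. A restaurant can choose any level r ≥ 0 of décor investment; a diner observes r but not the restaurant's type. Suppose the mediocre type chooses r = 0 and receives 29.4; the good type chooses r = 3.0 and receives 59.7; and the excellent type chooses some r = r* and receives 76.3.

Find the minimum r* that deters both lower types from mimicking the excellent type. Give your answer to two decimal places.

5.63

Good type (on-path payoff 59.7 − 6.3×3.0 = 40.8) won't mimic when 40.8 ≥ 76.3 − 6.3·r*, i.e. r* ≥ 5.63.
Mediocre type (on-path payoff 29.4) won't mimic when 29.4 ≥ 76.3 − 11.6·r*, i.e. r* ≥ 4.04.
Both must hold, so r* = max(4.04, 5.63) = 5.63. The good type's constraint binds.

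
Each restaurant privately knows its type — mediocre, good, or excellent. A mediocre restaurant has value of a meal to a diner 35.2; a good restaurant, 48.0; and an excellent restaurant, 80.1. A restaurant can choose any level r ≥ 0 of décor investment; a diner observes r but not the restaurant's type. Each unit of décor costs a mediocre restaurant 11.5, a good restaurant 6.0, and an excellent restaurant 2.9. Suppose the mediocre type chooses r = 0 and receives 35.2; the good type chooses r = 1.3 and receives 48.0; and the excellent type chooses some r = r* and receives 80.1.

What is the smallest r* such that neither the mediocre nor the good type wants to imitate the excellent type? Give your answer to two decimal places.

Good type (on-path payoff 48.0 − 6.0×1.3 = 40.2) won't mimic when 40.2 ≥ 80.1 − 6.0·r*, i.e. r* ≥ 6.65.
Mediocre type (on-path payoff 35.2) won't mimic when 35.2 ≥ 80.1 − 11.5·r*, i.e. r* ≥ 3.90.
Both must hold, so r* = max(3.90, 6.65) = 6.65. The good type's constraint binds.

6.65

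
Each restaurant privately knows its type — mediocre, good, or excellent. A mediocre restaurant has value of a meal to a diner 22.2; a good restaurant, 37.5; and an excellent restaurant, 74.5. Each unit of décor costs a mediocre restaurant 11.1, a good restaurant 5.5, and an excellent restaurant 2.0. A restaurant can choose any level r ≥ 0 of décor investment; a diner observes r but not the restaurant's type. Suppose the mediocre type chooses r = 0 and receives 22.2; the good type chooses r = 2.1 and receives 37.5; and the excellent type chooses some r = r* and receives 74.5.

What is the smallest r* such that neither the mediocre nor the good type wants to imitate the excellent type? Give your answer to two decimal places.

Mediocre type (on-path payoff 22.2) won't mimic when 22.2 ≥ 74.5 − 11.1·r*, i.e. r* ≥ 4.71.
Good type (on-path payoff 37.5 − 5.5×2.1 = 25.95) won't mimic when 25.95 ≥ 74.5 − 5.5·r*, i.e. r* ≥ 8.83.
Both must hold, so r* = max(4.71, 8.83) = 8.83. The good type's constraint binds.

8.83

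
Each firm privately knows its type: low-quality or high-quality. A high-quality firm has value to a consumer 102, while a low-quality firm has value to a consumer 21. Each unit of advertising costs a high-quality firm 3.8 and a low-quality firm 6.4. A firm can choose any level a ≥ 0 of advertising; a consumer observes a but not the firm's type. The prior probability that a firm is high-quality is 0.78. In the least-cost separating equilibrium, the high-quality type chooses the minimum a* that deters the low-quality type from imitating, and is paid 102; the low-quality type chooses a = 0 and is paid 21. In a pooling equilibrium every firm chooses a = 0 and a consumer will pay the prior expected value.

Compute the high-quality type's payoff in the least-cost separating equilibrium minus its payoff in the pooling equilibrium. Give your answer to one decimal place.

Least-cost separating signal: a* solves 21 = 102 − 6.4·a*, so a* = (102 − 21)/6.4 ≈ 12.6563.
High-quality type's separating payoff: 102 − 3.8 × a* = 102 − 3.8 × (102 − 21)/6.4 = 102 − 307.8/6.4 ≈ 53.906.
Pooling payoff: 0.78 × 102 + 0.22 × 21 = 84.18.
Difference: 53.906 − 84.18 = -30.274, i.e. -30.3 to one decimal place.
The high-quality type would prefer the pooling outcome.

-30.3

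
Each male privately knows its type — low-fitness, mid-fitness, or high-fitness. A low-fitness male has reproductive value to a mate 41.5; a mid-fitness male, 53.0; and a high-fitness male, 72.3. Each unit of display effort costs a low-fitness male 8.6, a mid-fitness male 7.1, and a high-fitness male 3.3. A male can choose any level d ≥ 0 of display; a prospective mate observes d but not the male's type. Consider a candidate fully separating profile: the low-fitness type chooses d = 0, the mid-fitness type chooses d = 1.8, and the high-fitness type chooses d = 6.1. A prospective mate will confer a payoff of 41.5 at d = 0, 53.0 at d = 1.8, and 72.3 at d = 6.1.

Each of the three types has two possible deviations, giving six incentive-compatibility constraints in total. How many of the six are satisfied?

High-fitness (own payoff 72.3 − 3.3×6.1 = 52.17): to d=0 gives 41.5 → no gain ✓; to d=1.8 gives 53.0 − 3.3×1.8 = 47.06 → no gain ✓.
Low-fitness (own payoff 41.5): to d=1.8 gives 53.0 − 8.6×1.8 = 37.52 → no gain ✓; to d=6.1 gives 72.3 − 8.6×6.1 = 19.84 → no gain ✓.
Mid-fitness (own payoff 53.0 − 7.1×1.8 = 40.22): to d=0 gives 41.5 → profitable ✗; to d=6.1 gives 72.3 − 7.1×6.1 = 28.99 → no gain ✓.
5 of the 6 constraints hold; not an equilibrium.

5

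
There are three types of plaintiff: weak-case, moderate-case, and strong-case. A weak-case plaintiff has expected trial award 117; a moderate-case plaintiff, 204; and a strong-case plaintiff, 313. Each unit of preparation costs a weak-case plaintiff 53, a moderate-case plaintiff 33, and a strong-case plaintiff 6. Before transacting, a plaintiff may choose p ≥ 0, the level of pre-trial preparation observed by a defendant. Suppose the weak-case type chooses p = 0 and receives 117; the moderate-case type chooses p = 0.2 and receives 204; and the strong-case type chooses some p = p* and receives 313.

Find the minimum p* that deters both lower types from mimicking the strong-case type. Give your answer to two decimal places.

3.70

Moderate-case type (on-path payoff 204 − 33×0.2 = 197.4) won't mimic when 197.4 ≥ 313 − 33·p*, i.e. p* ≥ 3.50.
Weak-case type (on-path payoff 117) won't mimic when 117 ≥ 313 − 53·p*, i.e. p* ≥ 3.70.
Both must hold, so p* = max(3.70, 3.50) = 3.70. The weak-case type's constraint binds.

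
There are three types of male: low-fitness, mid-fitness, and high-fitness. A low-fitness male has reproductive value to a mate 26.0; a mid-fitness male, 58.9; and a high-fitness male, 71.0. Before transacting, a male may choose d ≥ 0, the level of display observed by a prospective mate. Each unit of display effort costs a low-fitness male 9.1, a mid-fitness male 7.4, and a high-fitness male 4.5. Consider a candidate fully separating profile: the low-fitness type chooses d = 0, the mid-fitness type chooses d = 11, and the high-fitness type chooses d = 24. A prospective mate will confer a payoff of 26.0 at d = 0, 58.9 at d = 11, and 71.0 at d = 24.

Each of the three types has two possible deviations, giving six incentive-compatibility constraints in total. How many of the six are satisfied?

3

High-fitness (own payoff 71.0 − 4.5×24 = -37): to d=0 gives 26.0 → profitable ✗; to d=11 gives 58.9 − 4.5×11 = 9.4 → profitable ✗.
Low-fitness (own payoff 26.0): to d=11 gives 58.9 − 9.1×11 = -41.2 → no gain ✓; to d=24 gives 71.0 − 9.1×24 = -147.4 → no gain ✓.
Mid-fitness (own payoff 58.9 − 7.4×11 = -22.5): to d=0 gives 26.0 → profitable ✗; to d=24 gives 71.0 − 7.4×24 = -106.6 → no gain ✓.
3 of the 6 constraints hold; not an equilibrium.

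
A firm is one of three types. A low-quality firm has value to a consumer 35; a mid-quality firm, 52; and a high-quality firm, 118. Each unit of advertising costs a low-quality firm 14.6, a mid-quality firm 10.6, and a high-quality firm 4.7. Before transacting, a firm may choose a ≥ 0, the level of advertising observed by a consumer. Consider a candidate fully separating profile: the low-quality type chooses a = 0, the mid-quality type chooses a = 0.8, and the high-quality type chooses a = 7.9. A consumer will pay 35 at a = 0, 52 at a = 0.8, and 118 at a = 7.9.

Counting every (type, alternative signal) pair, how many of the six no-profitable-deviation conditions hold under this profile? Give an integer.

5

Low-quality (own payoff 35): to a=0.8 gives 52 − 14.6×0.8 = 40.32 → profitable ✗; to a=7.9 gives 118 − 14.6×7.9 = 2.66 → no gain ✓.
High-quality (own payoff 118 − 4.7×7.9 = 80.87): to a=0 gives 35 → no gain ✓; to a=0.8 gives 52 − 4.7×0.8 = 48.24 → no gain ✓.
Mid-quality (own payoff 52 − 10.6×0.8 = 43.52): to a=0 gives 35 → no gain ✓; to a=7.9 gives 118 − 10.6×7.9 = 34.26 → no gain ✓.
5 of the 6 constraints hold; not an equilibrium.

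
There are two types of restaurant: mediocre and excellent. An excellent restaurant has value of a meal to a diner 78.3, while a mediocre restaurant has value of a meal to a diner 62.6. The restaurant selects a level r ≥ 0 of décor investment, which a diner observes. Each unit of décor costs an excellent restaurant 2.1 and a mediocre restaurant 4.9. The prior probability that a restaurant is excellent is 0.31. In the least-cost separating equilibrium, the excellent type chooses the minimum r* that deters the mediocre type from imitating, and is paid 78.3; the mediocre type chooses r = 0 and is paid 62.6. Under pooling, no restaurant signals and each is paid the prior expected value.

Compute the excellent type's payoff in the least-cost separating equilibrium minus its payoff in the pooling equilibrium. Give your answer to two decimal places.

Least-cost separating signal: r* solves 62.6 = 78.3 − 4.9·r*, so r* = (78.3 − 62.6)/4.9 ≈ 3.2041.
Excellent type's separating payoff: 78.3 − 2.1 × r* = 78.3 − 2.1 × (78.3 − 62.6)/4.9 = 78.3 − 32.97/4.9 ≈ 71.5714.
Pooling payoff: 0.31 × 78.3 + 0.69 × 62.6 = 67.467.
Difference: 71.5714 − 67.467 = 4.1044, i.e. 4.10 to two decimal places.
The excellent type prefers to separate.

4.10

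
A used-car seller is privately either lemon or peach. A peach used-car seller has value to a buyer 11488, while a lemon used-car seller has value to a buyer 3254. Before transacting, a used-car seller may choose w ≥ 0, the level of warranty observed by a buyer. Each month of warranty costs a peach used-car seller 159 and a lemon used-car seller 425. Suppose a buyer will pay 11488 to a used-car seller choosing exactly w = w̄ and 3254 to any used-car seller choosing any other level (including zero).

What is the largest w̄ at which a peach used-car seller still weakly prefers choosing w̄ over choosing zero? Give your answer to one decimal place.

Choosing w̄ yields the peach type 11488 − 159·w̄; choosing zero yields 3254.
The peach type is indifferent at 11488 − 159·w̄ = 3254, i.e. w̄ = (11488 − 3254) / 159 ≈ 51.8.
For any w̄ above 51.8 the peach type would rather pool at zero, so separation collapses.

51.8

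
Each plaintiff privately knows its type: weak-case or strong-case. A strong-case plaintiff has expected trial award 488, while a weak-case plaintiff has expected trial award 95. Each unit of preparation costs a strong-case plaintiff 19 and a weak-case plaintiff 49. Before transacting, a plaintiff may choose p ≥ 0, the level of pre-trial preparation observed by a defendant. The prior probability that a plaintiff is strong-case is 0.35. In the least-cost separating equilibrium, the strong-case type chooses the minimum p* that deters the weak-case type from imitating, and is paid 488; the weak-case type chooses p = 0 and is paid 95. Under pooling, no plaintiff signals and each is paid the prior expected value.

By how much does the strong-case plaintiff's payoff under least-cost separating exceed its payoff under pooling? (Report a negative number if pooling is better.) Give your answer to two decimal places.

103.06

Least-cost separating signal: p* solves 95 = 488 − 49·p*, so p* = (488 − 95)/49 ≈ 8.0204.
Strong-case type's separating payoff: 488 − 19 × p* = 488 − 19 × (488 − 95)/49 = 488 − 7467/49 ≈ 335.6122.
Pooling payoff: 0.35 × 488 + 0.65 × 95 = 232.55.
Difference: 335.6122 − 232.55 = 103.0622, i.e. 103.06 to two decimal places.
The strong-case type prefers to separate.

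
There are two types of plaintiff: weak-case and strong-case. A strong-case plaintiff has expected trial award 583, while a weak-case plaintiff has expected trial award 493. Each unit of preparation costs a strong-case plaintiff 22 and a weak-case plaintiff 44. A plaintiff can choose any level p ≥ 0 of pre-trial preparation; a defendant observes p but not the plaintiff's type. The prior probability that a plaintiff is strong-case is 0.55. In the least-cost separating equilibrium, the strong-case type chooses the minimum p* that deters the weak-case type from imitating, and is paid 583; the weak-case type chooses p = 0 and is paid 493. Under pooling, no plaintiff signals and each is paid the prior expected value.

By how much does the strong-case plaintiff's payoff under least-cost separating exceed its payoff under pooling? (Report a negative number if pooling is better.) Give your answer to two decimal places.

-4.50

Least-cost separating signal: p* solves 493 = 583 − 44·p*, so p* = (583 − 493)/44 ≈ 2.0455.
Strong-case type's separating payoff: 583 − 22 × p* = 583 − 22 × (583 − 493)/44 = 583 − 1980/44 = 538.
Pooling payoff: 0.55 × 583 + 0.45 × 493 = 542.5.
Difference: 538 − 542.5 = -4.50.
The strong-case type would prefer the pooling outcome.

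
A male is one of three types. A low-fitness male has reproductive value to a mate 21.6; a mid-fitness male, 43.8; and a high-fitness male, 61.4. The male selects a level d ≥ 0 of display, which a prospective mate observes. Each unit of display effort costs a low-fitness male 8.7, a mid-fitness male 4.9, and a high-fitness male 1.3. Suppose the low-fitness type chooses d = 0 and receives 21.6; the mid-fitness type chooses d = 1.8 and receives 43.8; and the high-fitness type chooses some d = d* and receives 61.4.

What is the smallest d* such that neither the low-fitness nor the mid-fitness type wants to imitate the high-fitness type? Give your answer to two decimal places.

5.39

Mid-fitness type (on-path payoff 43.8 − 4.9×1.8 = 34.98) won't mimic when 34.98 ≥ 61.4 − 4.9·d*, i.e. d* ≥ 5.39.
Low-fitness type (on-path payoff 21.6) won't mimic when 21.6 ≥ 61.4 − 8.7·d*, i.e. d* ≥ 4.57.
Both must hold, so d* = max(4.57, 5.39) = 5.39. The mid-fitness type's constraint binds.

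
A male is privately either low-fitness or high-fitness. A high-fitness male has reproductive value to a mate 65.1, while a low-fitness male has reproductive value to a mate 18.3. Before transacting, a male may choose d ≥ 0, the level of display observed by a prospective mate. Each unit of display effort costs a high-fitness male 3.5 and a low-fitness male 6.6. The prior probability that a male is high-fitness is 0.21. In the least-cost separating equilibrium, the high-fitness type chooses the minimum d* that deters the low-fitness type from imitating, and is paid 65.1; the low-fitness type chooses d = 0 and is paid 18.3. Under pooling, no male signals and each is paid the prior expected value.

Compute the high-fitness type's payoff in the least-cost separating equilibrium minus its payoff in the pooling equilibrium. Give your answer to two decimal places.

12.15

Least-cost separating signal: d* solves 18.3 = 65.1 − 6.6·d*, so d* = (65.1 − 18.3)/6.6 ≈ 7.0909.
High-fitness type's separating payoff: 65.1 − 3.5 × d* = 65.1 − 3.5 × (65.1 − 18.3)/6.6 = 65.1 − 163.8/6.6 ≈ 40.2818.
Pooling payoff: 0.21 × 65.1 + 0.79 × 18.3 = 28.128.
Difference: 40.2818 − 28.128 = 12.1538, i.e. 12.15 to two decimal places.
The high-fitness type prefers to separate.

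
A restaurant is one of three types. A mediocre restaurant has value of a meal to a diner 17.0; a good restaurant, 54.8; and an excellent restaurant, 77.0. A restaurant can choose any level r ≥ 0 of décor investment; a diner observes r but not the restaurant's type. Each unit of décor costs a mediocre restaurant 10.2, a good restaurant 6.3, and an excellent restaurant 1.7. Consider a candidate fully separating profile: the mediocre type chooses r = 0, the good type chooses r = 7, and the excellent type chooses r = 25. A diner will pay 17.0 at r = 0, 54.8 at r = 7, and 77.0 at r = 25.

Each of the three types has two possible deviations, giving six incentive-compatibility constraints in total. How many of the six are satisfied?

Excellent (own payoff 77.0 − 1.7×25 = 34.5): to r=0 gives 17.0 → no gain ✓; to r=7 gives 54.8 − 1.7×7 = 42.9 → profitable ✗.
Mediocre (own payoff 17.0): to r=7 gives 54.8 − 10.2×7 = -16.6 → no gain ✓; to r=25 gives 77.0 − 10.2×25 = -178 → no gain ✓.
Good (own payoff 54.8 − 6.3×7 = 10.7): to r=0 gives 17.0 → profitable ✗; to r=25 gives 77.0 − 6.3×25 = -80.5 → no gain ✓.
4 of the 6 constraints hold; not an equilibrium.

4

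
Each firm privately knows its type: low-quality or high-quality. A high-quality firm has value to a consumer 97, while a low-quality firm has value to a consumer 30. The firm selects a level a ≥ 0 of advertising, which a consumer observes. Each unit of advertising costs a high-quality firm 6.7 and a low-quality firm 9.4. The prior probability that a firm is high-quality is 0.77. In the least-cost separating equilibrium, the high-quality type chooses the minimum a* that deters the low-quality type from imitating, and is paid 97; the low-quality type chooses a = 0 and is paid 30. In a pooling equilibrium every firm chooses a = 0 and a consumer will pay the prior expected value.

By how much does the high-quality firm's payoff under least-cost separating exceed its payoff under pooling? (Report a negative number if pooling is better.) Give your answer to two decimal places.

-32.35

Least-cost separating signal: a* solves 30 = 97 − 9.4·a*, so a* = (97 − 30)/9.4 ≈ 7.1277.
High-quality type's separating payoff: 97 − 6.7 × a* = 97 − 6.7 × (97 − 30)/9.4 = 97 − 448.9/9.4 ≈ 49.2447.
Pooling payoff: 0.77 × 97 + 0.23 × 30 = 81.59.
Difference: 49.2447 − 81.59 = -32.3453, i.e. -32.35 to two decimal places.
The high-quality type would prefer the pooling outcome.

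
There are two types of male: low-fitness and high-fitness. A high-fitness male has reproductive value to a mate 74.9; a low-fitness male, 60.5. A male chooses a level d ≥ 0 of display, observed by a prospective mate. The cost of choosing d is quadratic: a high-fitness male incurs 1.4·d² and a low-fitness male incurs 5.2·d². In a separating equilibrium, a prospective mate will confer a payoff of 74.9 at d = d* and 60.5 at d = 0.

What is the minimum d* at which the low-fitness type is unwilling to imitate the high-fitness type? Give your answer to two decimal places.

1.66

The low-fitness type at d = 0 receives 60.5; imitating at d* yields 74.9 − 5.2·d*².
Indifference: 60.5 = 74.9 − 5.2·d*², so d*² = (74.9 − 60.5) / 5.2 ≈ 2.7692.
d* = √2.7692 ≈ 1.66.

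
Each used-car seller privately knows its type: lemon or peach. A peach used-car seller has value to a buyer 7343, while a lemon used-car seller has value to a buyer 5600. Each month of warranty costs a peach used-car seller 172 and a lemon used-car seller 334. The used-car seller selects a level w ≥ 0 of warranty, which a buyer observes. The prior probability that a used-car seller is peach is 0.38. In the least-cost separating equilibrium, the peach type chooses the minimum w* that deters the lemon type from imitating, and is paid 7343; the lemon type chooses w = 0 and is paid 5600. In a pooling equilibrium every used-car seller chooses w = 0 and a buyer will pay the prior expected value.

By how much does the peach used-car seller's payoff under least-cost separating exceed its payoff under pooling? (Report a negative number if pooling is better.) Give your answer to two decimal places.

Least-cost separating signal: w* solves 5600 = 7343 − 334·w*, so w* = (7343 − 5600)/334 ≈ 5.2186.
Peach type's separating payoff: 7343 − 172 × w* = 7343 − 172 × (7343 − 5600)/334 = 7343 − 299796/334 ≈ 6445.4072.
Pooling payoff: 0.38 × 7343 + 0.62 × 5600 = 6262.34.
Difference: 6445.4072 − 6262.34 = 183.0672, i.e. 183.07 to two decimal places.
The peach type prefers to separate.

183.07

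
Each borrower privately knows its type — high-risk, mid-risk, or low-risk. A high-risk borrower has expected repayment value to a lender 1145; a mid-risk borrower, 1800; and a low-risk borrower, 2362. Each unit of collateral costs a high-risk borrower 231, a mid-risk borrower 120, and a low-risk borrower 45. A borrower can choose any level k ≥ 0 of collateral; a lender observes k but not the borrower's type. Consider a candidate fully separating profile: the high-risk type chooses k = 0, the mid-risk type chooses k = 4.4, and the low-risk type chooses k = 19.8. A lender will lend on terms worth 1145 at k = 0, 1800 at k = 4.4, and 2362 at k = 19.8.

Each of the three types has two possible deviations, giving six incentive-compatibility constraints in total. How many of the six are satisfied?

5

High-risk (own payoff 1145): to k=4.4 gives 1800 − 231×4.4 = 783.6 → no gain ✓; to k=19.8 gives 2362 − 231×19.8 = -2211.8 → no gain ✓.
Mid-risk (own payoff 1800 − 120×4.4 = 1272): to k=0 gives 1145 → no gain ✓; to k=19.8 gives 2362 − 120×19.8 = -14 → no gain ✓.
Low-risk (own payoff 2362 − 45×19.8 = 1471): to k=0 gives 1145 → no gain ✓; to k=4.4 gives 1800 − 45×4.4 = 1602 → profitable ✗.
5 of the 6 constraints hold; not an equilibrium.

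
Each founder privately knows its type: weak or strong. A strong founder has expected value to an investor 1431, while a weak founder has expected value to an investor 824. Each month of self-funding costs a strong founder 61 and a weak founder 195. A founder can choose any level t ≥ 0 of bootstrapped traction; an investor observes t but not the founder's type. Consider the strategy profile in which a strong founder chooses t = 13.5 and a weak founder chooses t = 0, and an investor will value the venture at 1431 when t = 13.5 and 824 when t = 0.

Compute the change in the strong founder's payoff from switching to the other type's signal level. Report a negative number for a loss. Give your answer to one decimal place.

Playing t = 13.5 the strong founder receives 1431 − 61 × 13.5 = 607.5.
Deviating to t = 0 yields 824 instead.
Gain from deviating: 824 − 607.5 = 216.5.
The gain is positive, so the strong type's incentive-compatibility constraint is violated — this profile is not a separating equilibrium.

216.5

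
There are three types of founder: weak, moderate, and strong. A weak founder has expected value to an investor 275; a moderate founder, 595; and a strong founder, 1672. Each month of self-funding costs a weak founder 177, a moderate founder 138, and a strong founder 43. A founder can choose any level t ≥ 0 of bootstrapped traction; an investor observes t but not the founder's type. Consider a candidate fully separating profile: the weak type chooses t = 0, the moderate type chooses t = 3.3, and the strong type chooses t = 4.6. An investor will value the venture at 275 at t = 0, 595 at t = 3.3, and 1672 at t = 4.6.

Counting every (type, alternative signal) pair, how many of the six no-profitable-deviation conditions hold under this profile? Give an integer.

3

Weak (own payoff 275): to t=3.3 gives 595 − 177×3.3 = 10.9 → no gain ✓; to t=4.6 gives 1672 − 177×4.6 = 857.8 → profitable ✗.
Strong (own payoff 1672 − 43×4.6 = 1474.2): to t=0 gives 275 → no gain ✓; to t=3.3 gives 595 − 43×3.3 = 453.1 → no gain ✓.
Moderate (own payoff 595 − 138×3.3 = 139.6): to t=0 gives 275 → profitable ✗; to t=4.6 gives 1672 − 138×4.6 = 1037.2 → profitable ✗.
3 of the 6 constraints hold; not an equilibrium.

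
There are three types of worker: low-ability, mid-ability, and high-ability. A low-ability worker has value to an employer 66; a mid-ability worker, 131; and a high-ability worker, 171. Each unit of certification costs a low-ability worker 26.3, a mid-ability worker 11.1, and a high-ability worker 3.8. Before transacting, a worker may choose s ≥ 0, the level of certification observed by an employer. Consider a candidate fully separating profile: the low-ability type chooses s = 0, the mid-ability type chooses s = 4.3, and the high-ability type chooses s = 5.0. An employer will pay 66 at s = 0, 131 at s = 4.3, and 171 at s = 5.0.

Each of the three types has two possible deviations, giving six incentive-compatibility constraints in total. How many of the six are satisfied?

Mid-ability (own payoff 131 − 11.1×4.3 = 83.27): to s=0 gives 66 → no gain ✓; to s=5.0 gives 171 − 11.1×5.0 = 115.5 → profitable ✗.
High-ability (own payoff 171 − 3.8×5.0 = 152): to s=0 gives 66 → no gain ✓; to s=4.3 gives 131 − 3.8×4.3 = 114.66 → no gain ✓.
Low-ability (own payoff 66): to s=4.3 gives 131 − 26.3×4.3 = 17.91 → no gain ✓; to s=5.0 gives 171 − 26.3×5.0 = 39.5 → no gain ✓.
5 of the 6 constraints hold; not an equilibrium.

5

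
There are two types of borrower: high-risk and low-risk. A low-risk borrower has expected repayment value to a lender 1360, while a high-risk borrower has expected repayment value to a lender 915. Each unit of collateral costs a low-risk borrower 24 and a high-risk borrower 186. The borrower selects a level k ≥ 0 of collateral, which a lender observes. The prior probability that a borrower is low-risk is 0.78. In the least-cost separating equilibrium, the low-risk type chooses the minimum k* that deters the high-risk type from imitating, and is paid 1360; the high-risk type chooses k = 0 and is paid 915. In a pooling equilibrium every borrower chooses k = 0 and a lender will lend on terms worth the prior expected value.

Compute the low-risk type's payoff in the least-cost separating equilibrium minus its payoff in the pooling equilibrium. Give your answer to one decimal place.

40.5

Least-cost separating signal: k* solves 915 = 1360 − 186·k*, so k* = (1360 − 915)/186 ≈ 2.3925.
Low-risk type's separating payoff: 1360 − 24 × k* = 1360 − 24 × (1360 − 915)/186 = 1360 − 10680/186 ≈ 1302.581.
Pooling payoff: 0.78 × 1360 + 0.22 × 915 = 1262.1.
Difference: 1302.581 − 1262.1 = 40.481, i.e. 40.5 to one decimal place.
The low-risk type prefers to separate.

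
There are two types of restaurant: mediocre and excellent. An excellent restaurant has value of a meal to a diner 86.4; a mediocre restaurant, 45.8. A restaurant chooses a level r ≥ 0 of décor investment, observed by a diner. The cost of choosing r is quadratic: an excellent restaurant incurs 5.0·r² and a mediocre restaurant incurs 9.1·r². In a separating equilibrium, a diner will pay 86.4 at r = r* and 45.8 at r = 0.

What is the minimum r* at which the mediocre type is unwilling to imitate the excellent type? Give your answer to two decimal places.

The mediocre type at r = 0 receives 45.8; imitating at r* yields 86.4 − 9.1·r*².
Indifference: 45.8 = 86.4 − 9.1·r*², so r*² = (86.4 − 45.8) / 9.1 ≈ 4.4615.
r* = √4.4615 ≈ 2.11.

2.11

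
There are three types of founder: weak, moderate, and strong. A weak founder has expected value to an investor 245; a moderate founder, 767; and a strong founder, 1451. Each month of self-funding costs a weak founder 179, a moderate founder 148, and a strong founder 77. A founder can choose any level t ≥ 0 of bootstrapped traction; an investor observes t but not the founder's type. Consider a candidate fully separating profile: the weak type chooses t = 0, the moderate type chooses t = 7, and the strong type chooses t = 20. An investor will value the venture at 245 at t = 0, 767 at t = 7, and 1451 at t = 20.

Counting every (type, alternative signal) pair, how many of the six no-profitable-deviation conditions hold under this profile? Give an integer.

Moderate (own payoff 767 − 148×7 = -269): to t=0 gives 245 → profitable ✗; to t=20 gives 1451 − 148×20 = -1509 → no gain ✓.
Weak (own payoff 245): to t=7 gives 767 − 179×7 = -486 → no gain ✓; to t=20 gives 1451 − 179×20 = -2129 → no gain ✓.
Strong (own payoff 1451 − 77×20 = -89): to t=0 gives 245 → profitable ✗; to t=7 gives 767 − 77×7 = 228 → profitable ✗.
3 of the 6 constraints hold; not an equilibrium.

3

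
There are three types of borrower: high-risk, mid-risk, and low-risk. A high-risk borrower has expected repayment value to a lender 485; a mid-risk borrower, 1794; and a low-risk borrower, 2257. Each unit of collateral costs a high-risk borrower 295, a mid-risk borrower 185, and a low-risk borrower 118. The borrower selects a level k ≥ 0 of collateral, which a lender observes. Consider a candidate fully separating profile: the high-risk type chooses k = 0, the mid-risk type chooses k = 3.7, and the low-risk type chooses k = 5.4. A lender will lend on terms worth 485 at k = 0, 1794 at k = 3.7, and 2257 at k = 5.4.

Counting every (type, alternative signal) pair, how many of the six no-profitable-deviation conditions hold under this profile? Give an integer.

3

High-risk (own payoff 485): to k=3.7 gives 1794 − 295×3.7 = 702.5 → profitable ✗; to k=5.4 gives 2257 − 295×5.4 = 664 → profitable ✗.
Mid-risk (own payoff 1794 − 185×3.7 = 1109.5): to k=0 gives 485 → no gain ✓; to k=5.4 gives 2257 − 185×5.4 = 1258 → profitable ✗.
Low-risk (own payoff 2257 − 118×5.4 = 1619.8): to k=0 gives 485 → no gain ✓; to k=3.7 gives 1794 − 118×3.7 = 1357.4 → no gain ✓.
3 of the 6 constraints hold; not an equilibrium.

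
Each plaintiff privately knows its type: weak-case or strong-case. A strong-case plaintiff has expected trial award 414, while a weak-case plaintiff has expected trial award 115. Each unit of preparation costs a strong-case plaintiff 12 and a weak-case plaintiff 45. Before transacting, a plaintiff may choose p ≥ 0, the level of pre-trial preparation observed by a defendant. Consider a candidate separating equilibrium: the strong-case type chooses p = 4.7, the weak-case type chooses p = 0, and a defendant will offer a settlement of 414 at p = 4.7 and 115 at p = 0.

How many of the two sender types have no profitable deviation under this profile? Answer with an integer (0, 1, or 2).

Strong-case type: signal → 414 − 12 × 4.7 = 357.6; deviate to 0 → 115. IC holds (357.6 ≥ 115).
Weak-case type: stay at 0 → 115; mimic → 414 − 45 × 4.7 = 202.5. IC fails (115 < 202.5).
1 of 2 constraints hold, so this profile is not an equilibrium.

1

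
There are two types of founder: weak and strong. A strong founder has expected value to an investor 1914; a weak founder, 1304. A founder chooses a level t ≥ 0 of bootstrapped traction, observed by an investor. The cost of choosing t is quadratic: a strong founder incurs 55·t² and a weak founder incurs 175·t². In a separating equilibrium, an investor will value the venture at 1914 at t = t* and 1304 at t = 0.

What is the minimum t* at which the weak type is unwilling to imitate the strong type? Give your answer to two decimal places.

1.87

The weak type at t = 0 receives 1304; imitating at t* yields 1914 − 175·t*².
Indifference: 1304 = 1914 − 175·t*², so t*² = (1914 − 1304) / 175 ≈ 3.4857.
t* = √3.4857 ≈ 1.87.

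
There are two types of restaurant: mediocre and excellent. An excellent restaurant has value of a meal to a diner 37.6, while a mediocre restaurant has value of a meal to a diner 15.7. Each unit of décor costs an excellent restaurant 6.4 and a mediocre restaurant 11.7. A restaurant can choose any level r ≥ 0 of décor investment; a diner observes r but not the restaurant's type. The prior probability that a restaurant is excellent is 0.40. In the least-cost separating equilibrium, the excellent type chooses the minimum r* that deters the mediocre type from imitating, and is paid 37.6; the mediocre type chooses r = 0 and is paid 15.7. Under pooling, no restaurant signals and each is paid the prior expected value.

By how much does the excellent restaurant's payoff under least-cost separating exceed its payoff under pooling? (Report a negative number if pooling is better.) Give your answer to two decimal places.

1.16

Least-cost separating signal: r* solves 15.7 = 37.6 − 11.7·r*, so r* = (37.6 − 15.7)/11.7 ≈ 1.8718.
Excellent type's separating payoff: 37.6 − 6.4 × r* = 37.6 − 6.4 × (37.6 − 15.7)/11.7 = 37.6 − 140.16/11.7 ≈ 25.6205.
Pooling payoff: 0.40 × 37.6 + 0.60 × 15.7 = 24.46.
Difference: 25.6205 − 24.46 = 1.1605, i.e. 1.16 to two decimal places.
The excellent type prefers to separate.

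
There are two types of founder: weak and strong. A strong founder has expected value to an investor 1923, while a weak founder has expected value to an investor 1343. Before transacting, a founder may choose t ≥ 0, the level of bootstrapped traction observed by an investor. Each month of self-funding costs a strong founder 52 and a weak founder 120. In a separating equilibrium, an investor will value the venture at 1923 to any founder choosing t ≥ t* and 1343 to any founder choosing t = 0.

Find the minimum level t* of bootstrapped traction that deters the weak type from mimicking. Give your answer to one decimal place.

A weak founder choosing t = 0 receives 1343.
Imitating at t* instead would pay 1923 at cost 120·t*, netting 1923 − 120·t*.
Indifference: 1343 = 1923 − 120·t*, so t* = (1923 − 1343) / 120 ≈ 4.8.
This is the weak type's binding incentive-compatibility constraint; any t ≥ 4.8 sustains separation on that side.

4.8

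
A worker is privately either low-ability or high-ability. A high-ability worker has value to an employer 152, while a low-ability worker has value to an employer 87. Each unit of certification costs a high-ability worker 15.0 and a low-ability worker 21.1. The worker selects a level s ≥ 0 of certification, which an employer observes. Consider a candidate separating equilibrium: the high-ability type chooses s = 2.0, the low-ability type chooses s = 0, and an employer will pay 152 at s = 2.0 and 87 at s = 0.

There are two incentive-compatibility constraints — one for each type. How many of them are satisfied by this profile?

1

High-ability type: signal → 152 − 15.0 × 2.0 = 122; deviate to 0 → 87. IC holds (122 ≥ 87).
Low-ability type: stay at 0 → 87; mimic → 152 − 21.1 × 2.0 = 109.8. IC fails (87 < 109.8).
1 of 2 constraints hold, so this profile is not an equilibrium.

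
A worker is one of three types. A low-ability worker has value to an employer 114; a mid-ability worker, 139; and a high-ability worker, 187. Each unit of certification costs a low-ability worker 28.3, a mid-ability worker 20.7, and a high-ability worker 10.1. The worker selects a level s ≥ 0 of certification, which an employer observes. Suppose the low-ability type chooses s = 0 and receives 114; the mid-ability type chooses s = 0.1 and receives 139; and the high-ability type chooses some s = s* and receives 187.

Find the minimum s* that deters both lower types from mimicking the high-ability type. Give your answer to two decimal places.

2.58

Mid-ability type (on-path payoff 139 − 20.7×0.1 = 136.93) won't mimic when 136.93 ≥ 187 − 20.7·s*, i.e. s* ≥ 2.42.
Low-ability type (on-path payoff 114) won't mimic when 114 ≥ 187 − 28.3·s*, i.e. s* ≥ 2.58.
Both must hold, so s* = max(2.58, 2.42) = 2.58. The low-ability type's constraint binds.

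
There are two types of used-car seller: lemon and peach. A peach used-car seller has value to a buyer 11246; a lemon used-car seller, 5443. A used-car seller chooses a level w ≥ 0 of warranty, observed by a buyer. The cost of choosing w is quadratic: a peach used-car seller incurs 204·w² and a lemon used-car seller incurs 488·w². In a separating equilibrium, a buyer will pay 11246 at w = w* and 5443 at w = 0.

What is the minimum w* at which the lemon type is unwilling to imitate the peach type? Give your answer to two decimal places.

3.45

The lemon type at w = 0 receives 5443; imitating at w* yields 11246 − 488·w*².
Indifference: 5443 = 11246 − 488·w*², so w*² = (11246 − 5443) / 488 ≈ 11.8914.
w* = √11.8914 ≈ 3.45.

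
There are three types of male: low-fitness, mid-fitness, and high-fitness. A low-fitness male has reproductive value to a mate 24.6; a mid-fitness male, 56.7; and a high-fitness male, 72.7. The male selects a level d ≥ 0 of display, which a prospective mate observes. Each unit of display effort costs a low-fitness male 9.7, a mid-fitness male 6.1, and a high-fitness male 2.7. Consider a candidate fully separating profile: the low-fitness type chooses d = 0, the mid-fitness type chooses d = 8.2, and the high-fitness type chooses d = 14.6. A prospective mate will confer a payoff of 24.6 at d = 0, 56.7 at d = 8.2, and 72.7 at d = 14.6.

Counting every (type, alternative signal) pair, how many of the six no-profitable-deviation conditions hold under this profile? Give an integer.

High-fitness (own payoff 72.7 − 2.7×14.6 = 33.28): to d=0 gives 24.6 → no gain ✓; to d=8.2 gives 56.7 − 2.7×8.2 = 34.56 → profitable ✗.
Mid-fitness (own payoff 56.7 − 6.1×8.2 = 6.68): to d=0 gives 24.6 → profitable ✗; to d=14.6 gives 72.7 − 6.1×14.6 = -16.36 → no gain ✓.
Low-fitness (own payoff 24.6): to d=8.2 gives 56.7 − 9.7×8.2 = -22.84 → no gain ✓; to d=14.6 gives 72.7 − 9.7×14.6 = -68.92 → no gain ✓.
4 of the 6 constraints hold; not an equilibrium.

4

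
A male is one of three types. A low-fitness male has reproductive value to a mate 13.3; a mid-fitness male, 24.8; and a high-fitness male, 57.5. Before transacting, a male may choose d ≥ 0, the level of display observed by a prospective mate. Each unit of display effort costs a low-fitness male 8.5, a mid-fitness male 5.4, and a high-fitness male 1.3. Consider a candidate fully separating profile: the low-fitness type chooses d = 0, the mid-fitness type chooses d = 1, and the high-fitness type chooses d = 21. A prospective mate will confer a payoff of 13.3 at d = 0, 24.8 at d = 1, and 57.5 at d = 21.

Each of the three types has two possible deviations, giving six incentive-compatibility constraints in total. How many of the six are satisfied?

Mid-fitness (own payoff 24.8 − 5.4×1 = 19.4): to d=0 gives 13.3 → no gain ✓; to d=21 gives 57.5 − 5.4×21 = -55.9 → no gain ✓.
High-fitness (own payoff 57.5 − 1.3×21 = 30.2): to d=0 gives 13.3 → no gain ✓; to d=1 gives 24.8 − 1.3×1 = 23.5 → no gain ✓.
Low-fitness (own payoff 13.3): to d=1 gives 24.8 − 8.5×1 = 16.3 → profitable ✗; to d=21 gives 57.5 − 8.5×21 = -121 → no gain ✓.
5 of the 6 constraints hold; not an equilibrium.

5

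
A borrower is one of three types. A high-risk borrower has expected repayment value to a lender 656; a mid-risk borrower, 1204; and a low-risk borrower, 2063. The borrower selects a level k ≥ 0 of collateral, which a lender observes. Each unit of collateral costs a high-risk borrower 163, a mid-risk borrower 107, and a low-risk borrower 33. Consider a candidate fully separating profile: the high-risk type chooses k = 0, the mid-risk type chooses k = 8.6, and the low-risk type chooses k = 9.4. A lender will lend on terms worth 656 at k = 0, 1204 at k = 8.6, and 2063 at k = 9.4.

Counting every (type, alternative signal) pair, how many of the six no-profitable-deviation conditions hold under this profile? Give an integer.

High-risk (own payoff 656): to k=8.6 gives 1204 − 163×8.6 = -197.8 → no gain ✓; to k=9.4 gives 2063 − 163×9.4 = 530.8 → no gain ✓.
Low-risk (own payoff 2063 − 33×9.4 = 1752.8): to k=0 gives 656 → no gain ✓; to k=8.6 gives 1204 − 33×8.6 = 920.2 → no gain ✓.
Mid-risk (own payoff 1204 − 107×8.6 = 283.8): to k=0 gives 656 → profitable ✗; to k=9.4 gives 2063 − 107×9.4 = 1057.2 → profitable ✗.
4 of the 6 constraints hold; not an equilibrium.

4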